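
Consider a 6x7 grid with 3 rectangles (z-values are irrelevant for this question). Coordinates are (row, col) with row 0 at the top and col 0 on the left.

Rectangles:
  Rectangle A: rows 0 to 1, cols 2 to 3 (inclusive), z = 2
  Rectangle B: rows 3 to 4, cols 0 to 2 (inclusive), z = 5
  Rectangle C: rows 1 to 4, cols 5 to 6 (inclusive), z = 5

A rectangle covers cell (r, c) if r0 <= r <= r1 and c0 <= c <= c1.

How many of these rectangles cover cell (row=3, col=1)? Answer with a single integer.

Answer: 1

Derivation:
Check cell (3,1):
  A: rows 0-1 cols 2-3 -> outside (row miss)
  B: rows 3-4 cols 0-2 -> covers
  C: rows 1-4 cols 5-6 -> outside (col miss)
Count covering = 1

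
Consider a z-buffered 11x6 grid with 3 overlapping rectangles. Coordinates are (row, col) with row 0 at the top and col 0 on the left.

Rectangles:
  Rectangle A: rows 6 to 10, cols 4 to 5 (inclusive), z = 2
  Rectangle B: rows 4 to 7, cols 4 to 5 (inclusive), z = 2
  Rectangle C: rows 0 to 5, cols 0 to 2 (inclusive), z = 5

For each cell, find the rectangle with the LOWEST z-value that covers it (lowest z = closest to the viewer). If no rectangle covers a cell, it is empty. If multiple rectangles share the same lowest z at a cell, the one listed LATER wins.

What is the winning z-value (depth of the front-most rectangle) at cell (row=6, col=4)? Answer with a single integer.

Check cell (6,4):
  A: rows 6-10 cols 4-5 z=2 -> covers; best now A (z=2)
  B: rows 4-7 cols 4-5 z=2 -> covers; best now B (z=2)
  C: rows 0-5 cols 0-2 -> outside (row miss)
Winner: B at z=2

Answer: 2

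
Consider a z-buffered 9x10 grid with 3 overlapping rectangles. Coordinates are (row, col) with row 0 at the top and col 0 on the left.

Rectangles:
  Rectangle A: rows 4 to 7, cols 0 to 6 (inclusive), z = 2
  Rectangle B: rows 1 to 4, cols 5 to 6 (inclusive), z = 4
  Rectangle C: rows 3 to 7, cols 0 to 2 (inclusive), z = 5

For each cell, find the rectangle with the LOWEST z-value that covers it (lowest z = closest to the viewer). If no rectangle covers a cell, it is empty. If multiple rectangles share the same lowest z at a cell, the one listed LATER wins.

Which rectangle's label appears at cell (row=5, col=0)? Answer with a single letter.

Answer: A

Derivation:
Check cell (5,0):
  A: rows 4-7 cols 0-6 z=2 -> covers; best now A (z=2)
  B: rows 1-4 cols 5-6 -> outside (row miss)
  C: rows 3-7 cols 0-2 z=5 -> covers; best now A (z=2)
Winner: A at z=2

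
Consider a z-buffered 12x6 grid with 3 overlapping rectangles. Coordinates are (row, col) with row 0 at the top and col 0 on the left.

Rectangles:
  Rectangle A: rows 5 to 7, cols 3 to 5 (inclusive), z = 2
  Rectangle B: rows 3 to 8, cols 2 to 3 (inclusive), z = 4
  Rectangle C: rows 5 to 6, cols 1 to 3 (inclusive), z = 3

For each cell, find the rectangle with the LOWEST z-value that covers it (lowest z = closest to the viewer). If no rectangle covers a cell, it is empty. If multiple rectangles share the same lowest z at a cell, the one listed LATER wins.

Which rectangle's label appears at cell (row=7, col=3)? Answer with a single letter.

Check cell (7,3):
  A: rows 5-7 cols 3-5 z=2 -> covers; best now A (z=2)
  B: rows 3-8 cols 2-3 z=4 -> covers; best now A (z=2)
  C: rows 5-6 cols 1-3 -> outside (row miss)
Winner: A at z=2

Answer: A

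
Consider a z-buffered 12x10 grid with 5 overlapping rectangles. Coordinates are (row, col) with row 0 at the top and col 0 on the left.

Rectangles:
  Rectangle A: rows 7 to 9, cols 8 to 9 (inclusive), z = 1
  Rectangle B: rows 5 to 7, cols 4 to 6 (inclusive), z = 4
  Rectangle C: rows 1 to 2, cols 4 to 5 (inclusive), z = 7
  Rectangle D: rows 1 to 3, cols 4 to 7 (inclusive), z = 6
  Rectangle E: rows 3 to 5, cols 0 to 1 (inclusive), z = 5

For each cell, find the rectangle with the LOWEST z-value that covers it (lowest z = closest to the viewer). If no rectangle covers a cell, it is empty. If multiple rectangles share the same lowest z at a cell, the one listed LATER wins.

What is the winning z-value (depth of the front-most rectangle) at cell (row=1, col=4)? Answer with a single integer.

Answer: 6

Derivation:
Check cell (1,4):
  A: rows 7-9 cols 8-9 -> outside (row miss)
  B: rows 5-7 cols 4-6 -> outside (row miss)
  C: rows 1-2 cols 4-5 z=7 -> covers; best now C (z=7)
  D: rows 1-3 cols 4-7 z=6 -> covers; best now D (z=6)
  E: rows 3-5 cols 0-1 -> outside (row miss)
Winner: D at z=6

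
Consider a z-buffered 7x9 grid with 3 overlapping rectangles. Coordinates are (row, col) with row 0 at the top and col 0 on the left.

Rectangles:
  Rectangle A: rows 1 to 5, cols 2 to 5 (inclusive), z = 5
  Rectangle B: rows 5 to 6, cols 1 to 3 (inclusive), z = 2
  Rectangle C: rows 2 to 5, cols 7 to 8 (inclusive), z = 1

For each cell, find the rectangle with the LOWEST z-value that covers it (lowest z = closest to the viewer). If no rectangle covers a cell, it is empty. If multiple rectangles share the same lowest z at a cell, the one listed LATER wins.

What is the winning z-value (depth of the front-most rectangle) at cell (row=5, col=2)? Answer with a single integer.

Check cell (5,2):
  A: rows 1-5 cols 2-5 z=5 -> covers; best now A (z=5)
  B: rows 5-6 cols 1-3 z=2 -> covers; best now B (z=2)
  C: rows 2-5 cols 7-8 -> outside (col miss)
Winner: B at z=2

Answer: 2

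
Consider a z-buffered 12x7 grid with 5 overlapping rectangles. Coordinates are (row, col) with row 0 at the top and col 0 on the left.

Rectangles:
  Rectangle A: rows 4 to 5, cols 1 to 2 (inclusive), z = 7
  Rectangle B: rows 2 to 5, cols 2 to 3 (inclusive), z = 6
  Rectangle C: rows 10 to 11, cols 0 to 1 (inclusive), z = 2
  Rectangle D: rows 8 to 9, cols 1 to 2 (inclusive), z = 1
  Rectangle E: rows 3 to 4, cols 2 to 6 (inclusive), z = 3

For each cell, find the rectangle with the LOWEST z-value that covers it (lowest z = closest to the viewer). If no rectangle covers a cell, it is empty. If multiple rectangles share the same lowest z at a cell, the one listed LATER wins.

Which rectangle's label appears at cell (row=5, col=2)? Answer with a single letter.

Check cell (5,2):
  A: rows 4-5 cols 1-2 z=7 -> covers; best now A (z=7)
  B: rows 2-5 cols 2-3 z=6 -> covers; best now B (z=6)
  C: rows 10-11 cols 0-1 -> outside (row miss)
  D: rows 8-9 cols 1-2 -> outside (row miss)
  E: rows 3-4 cols 2-6 -> outside (row miss)
Winner: B at z=6

Answer: B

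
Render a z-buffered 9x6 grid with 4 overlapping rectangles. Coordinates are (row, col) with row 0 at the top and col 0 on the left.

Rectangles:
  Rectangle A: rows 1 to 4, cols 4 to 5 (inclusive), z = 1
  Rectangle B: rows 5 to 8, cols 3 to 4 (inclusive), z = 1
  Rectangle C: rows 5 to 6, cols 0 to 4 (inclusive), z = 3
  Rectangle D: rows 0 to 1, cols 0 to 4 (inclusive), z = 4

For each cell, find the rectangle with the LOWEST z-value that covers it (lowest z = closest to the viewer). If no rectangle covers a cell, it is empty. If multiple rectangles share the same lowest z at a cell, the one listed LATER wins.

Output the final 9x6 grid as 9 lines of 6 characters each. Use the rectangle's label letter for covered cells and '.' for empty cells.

DDDDD.
DDDDAA
....AA
....AA
....AA
CCCBB.
CCCBB.
...BB.
...BB.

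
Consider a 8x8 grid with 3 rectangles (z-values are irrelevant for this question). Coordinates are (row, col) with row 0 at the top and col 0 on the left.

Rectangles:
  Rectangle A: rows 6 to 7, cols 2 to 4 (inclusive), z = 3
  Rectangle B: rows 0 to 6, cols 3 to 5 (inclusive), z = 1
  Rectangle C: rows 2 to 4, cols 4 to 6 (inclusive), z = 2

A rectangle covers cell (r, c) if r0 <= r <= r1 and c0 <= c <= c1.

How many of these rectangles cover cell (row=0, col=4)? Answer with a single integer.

Answer: 1

Derivation:
Check cell (0,4):
  A: rows 6-7 cols 2-4 -> outside (row miss)
  B: rows 0-6 cols 3-5 -> covers
  C: rows 2-4 cols 4-6 -> outside (row miss)
Count covering = 1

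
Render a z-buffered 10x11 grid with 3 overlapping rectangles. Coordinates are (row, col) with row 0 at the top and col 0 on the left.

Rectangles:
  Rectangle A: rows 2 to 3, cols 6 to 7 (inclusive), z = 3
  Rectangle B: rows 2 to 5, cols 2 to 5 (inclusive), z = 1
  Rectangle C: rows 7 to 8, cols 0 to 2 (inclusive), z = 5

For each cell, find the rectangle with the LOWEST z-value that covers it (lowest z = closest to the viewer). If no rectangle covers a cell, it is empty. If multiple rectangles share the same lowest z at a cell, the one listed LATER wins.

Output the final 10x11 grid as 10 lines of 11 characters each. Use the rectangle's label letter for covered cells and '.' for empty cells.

...........
...........
..BBBBAA...
..BBBBAA...
..BBBB.....
..BBBB.....
...........
CCC........
CCC........
...........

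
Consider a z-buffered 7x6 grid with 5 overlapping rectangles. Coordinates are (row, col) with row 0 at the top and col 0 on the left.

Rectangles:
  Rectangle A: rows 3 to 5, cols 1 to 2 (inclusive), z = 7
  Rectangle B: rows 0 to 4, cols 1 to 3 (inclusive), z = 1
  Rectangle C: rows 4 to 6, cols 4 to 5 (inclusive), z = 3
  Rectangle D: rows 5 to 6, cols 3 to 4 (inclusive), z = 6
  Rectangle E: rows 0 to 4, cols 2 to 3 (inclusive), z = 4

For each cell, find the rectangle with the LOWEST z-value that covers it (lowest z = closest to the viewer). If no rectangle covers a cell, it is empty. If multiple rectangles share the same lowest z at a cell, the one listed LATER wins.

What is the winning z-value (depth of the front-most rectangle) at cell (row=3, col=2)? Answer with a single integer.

Check cell (3,2):
  A: rows 3-5 cols 1-2 z=7 -> covers; best now A (z=7)
  B: rows 0-4 cols 1-3 z=1 -> covers; best now B (z=1)
  C: rows 4-6 cols 4-5 -> outside (row miss)
  D: rows 5-6 cols 3-4 -> outside (row miss)
  E: rows 0-4 cols 2-3 z=4 -> covers; best now B (z=1)
Winner: B at z=1

Answer: 1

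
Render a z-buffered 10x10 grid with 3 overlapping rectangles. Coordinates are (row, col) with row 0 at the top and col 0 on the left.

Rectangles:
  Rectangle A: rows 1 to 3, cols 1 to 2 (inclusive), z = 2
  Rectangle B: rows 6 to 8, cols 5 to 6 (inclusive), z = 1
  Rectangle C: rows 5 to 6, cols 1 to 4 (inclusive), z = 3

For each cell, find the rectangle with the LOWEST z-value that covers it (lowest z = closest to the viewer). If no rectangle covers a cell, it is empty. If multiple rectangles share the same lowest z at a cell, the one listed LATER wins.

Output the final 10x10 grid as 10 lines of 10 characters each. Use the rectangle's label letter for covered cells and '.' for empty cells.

..........
.AA.......
.AA.......
.AA.......
..........
.CCCC.....
.CCCCBB...
.....BB...
.....BB...
..........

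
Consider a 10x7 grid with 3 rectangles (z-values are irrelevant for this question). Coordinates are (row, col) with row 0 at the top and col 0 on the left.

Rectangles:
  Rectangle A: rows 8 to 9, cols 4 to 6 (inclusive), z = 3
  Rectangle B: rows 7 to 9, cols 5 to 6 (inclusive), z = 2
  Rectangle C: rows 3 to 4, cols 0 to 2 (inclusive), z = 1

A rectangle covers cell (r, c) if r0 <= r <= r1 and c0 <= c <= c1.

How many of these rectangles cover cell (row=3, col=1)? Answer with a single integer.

Answer: 1

Derivation:
Check cell (3,1):
  A: rows 8-9 cols 4-6 -> outside (row miss)
  B: rows 7-9 cols 5-6 -> outside (row miss)
  C: rows 3-4 cols 0-2 -> covers
Count covering = 1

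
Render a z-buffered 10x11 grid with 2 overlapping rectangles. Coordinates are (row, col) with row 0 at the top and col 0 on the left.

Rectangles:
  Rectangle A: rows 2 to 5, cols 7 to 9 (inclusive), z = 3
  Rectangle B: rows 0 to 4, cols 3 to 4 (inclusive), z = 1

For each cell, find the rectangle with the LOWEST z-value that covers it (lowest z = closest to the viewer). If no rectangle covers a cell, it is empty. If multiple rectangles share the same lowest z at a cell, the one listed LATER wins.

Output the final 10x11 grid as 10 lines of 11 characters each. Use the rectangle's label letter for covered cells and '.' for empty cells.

...BB......
...BB......
...BB..AAA.
...BB..AAA.
...BB..AAA.
.......AAA.
...........
...........
...........
...........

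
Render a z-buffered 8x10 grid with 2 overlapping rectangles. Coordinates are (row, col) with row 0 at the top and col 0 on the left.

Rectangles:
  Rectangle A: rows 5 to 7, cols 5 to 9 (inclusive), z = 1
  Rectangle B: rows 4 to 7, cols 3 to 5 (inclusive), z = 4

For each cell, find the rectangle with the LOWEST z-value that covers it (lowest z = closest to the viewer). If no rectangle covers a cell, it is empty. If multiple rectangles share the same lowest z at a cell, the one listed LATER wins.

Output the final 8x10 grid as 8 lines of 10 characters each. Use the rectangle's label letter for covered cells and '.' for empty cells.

..........
..........
..........
..........
...BBB....
...BBAAAAA
...BBAAAAA
...BBAAAAA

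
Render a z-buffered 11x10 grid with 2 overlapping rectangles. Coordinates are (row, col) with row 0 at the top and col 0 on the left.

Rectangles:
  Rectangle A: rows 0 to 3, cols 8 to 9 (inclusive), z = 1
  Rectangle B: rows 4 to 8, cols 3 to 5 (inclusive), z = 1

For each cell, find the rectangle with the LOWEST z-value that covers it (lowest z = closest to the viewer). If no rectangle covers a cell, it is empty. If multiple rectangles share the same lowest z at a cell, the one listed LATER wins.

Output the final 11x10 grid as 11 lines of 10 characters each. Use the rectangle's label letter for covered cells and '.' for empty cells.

........AA
........AA
........AA
........AA
...BBB....
...BBB....
...BBB....
...BBB....
...BBB....
..........
..........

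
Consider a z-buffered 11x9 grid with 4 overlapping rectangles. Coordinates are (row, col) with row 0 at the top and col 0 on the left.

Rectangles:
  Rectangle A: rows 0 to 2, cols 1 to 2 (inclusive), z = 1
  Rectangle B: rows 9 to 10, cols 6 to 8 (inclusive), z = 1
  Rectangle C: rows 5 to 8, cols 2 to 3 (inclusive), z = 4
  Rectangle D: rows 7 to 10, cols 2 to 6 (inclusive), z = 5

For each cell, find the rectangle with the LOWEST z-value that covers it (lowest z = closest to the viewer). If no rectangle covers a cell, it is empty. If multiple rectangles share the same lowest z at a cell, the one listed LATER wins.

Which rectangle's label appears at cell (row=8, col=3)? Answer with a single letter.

Check cell (8,3):
  A: rows 0-2 cols 1-2 -> outside (row miss)
  B: rows 9-10 cols 6-8 -> outside (row miss)
  C: rows 5-8 cols 2-3 z=4 -> covers; best now C (z=4)
  D: rows 7-10 cols 2-6 z=5 -> covers; best now C (z=4)
Winner: C at z=4

Answer: C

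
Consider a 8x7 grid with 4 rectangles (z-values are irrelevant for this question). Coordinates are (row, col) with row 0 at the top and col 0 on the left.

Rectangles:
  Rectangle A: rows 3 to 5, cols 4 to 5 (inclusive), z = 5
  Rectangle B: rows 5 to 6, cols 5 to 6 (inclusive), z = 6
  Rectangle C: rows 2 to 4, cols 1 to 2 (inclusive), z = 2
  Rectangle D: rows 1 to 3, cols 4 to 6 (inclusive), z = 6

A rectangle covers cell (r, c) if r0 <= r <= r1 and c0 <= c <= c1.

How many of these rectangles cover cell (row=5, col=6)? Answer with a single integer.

Check cell (5,6):
  A: rows 3-5 cols 4-5 -> outside (col miss)
  B: rows 5-6 cols 5-6 -> covers
  C: rows 2-4 cols 1-2 -> outside (row miss)
  D: rows 1-3 cols 4-6 -> outside (row miss)
Count covering = 1

Answer: 1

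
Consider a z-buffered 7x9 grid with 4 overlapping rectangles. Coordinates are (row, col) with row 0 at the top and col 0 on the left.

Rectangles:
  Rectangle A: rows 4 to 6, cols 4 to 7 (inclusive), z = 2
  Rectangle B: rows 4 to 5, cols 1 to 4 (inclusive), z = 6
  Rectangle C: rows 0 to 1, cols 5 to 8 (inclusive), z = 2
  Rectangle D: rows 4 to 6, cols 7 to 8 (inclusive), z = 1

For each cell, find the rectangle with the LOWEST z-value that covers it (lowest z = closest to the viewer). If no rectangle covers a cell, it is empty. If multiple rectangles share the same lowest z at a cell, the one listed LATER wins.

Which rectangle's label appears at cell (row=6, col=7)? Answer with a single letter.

Answer: D

Derivation:
Check cell (6,7):
  A: rows 4-6 cols 4-7 z=2 -> covers; best now A (z=2)
  B: rows 4-5 cols 1-4 -> outside (row miss)
  C: rows 0-1 cols 5-8 -> outside (row miss)
  D: rows 4-6 cols 7-8 z=1 -> covers; best now D (z=1)
Winner: D at z=1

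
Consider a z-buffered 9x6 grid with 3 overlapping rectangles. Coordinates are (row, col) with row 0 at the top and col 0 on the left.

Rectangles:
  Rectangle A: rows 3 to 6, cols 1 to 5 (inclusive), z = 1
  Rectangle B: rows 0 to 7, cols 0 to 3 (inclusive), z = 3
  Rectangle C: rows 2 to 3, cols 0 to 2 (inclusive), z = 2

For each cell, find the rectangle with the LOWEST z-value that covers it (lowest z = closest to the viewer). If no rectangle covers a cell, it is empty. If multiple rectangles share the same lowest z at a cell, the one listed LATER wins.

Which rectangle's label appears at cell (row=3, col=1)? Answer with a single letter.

Check cell (3,1):
  A: rows 3-6 cols 1-5 z=1 -> covers; best now A (z=1)
  B: rows 0-7 cols 0-3 z=3 -> covers; best now A (z=1)
  C: rows 2-3 cols 0-2 z=2 -> covers; best now A (z=1)
Winner: A at z=1

Answer: A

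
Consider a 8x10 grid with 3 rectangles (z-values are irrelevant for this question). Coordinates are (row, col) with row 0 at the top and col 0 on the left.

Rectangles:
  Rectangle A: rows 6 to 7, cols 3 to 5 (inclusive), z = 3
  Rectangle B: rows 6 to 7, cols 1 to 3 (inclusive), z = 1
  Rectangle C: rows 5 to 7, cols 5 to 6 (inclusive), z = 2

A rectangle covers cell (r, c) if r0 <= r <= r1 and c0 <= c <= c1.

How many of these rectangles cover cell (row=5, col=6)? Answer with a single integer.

Check cell (5,6):
  A: rows 6-7 cols 3-5 -> outside (row miss)
  B: rows 6-7 cols 1-3 -> outside (row miss)
  C: rows 5-7 cols 5-6 -> covers
Count covering = 1

Answer: 1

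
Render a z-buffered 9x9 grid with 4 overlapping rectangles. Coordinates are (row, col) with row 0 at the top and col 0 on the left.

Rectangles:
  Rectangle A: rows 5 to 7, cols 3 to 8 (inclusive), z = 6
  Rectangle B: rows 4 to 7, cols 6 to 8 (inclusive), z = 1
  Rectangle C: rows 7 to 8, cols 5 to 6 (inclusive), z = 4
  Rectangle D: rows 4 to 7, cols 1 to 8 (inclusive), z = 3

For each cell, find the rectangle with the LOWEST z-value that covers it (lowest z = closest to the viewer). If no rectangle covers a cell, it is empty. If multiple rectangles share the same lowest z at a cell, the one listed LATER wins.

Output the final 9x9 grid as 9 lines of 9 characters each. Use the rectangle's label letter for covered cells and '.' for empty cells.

.........
.........
.........
.........
.DDDDDBBB
.DDDDDBBB
.DDDDDBBB
.DDDDDBBB
.....CC..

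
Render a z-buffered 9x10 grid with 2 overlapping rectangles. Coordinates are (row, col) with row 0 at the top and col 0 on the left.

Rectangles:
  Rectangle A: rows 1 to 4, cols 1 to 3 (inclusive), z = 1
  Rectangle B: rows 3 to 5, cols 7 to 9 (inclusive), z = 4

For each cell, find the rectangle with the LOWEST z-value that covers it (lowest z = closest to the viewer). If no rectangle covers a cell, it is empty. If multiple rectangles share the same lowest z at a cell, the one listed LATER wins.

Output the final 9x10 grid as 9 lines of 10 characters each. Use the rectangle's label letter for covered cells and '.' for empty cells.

..........
.AAA......
.AAA......
.AAA...BBB
.AAA...BBB
.......BBB
..........
..........
..........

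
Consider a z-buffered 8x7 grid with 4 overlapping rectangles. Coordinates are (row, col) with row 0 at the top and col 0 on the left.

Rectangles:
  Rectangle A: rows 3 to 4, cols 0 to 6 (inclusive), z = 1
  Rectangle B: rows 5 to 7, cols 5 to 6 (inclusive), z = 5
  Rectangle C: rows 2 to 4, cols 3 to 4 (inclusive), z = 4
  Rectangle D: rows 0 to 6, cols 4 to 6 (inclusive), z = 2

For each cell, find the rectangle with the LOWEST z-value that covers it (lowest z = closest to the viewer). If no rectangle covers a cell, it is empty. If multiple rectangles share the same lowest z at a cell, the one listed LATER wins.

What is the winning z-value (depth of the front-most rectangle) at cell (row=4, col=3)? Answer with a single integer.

Answer: 1

Derivation:
Check cell (4,3):
  A: rows 3-4 cols 0-6 z=1 -> covers; best now A (z=1)
  B: rows 5-7 cols 5-6 -> outside (row miss)
  C: rows 2-4 cols 3-4 z=4 -> covers; best now A (z=1)
  D: rows 0-6 cols 4-6 -> outside (col miss)
Winner: A at z=1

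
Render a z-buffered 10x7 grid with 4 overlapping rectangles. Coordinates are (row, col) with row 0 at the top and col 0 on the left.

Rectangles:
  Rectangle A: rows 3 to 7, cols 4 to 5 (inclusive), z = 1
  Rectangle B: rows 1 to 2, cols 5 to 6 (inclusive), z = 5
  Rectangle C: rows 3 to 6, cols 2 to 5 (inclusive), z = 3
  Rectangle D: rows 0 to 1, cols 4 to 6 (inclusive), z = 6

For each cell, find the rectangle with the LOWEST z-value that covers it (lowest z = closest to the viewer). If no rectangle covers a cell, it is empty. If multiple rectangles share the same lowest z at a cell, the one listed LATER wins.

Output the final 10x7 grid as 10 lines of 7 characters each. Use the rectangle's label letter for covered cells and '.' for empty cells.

....DDD
....DBB
.....BB
..CCAA.
..CCAA.
..CCAA.
..CCAA.
....AA.
.......
.......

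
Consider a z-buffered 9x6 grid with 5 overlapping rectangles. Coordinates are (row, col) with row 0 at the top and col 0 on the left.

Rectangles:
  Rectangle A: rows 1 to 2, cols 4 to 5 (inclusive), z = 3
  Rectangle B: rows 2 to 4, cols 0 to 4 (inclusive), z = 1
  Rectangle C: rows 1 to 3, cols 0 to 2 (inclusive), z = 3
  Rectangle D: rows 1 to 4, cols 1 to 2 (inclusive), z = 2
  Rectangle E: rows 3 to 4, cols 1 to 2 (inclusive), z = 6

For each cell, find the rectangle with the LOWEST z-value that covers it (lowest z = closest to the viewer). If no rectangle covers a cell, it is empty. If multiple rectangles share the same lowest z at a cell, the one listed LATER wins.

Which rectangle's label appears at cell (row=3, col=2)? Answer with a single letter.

Check cell (3,2):
  A: rows 1-2 cols 4-5 -> outside (row miss)
  B: rows 2-4 cols 0-4 z=1 -> covers; best now B (z=1)
  C: rows 1-3 cols 0-2 z=3 -> covers; best now B (z=1)
  D: rows 1-4 cols 1-2 z=2 -> covers; best now B (z=1)
  E: rows 3-4 cols 1-2 z=6 -> covers; best now B (z=1)
Winner: B at z=1

Answer: B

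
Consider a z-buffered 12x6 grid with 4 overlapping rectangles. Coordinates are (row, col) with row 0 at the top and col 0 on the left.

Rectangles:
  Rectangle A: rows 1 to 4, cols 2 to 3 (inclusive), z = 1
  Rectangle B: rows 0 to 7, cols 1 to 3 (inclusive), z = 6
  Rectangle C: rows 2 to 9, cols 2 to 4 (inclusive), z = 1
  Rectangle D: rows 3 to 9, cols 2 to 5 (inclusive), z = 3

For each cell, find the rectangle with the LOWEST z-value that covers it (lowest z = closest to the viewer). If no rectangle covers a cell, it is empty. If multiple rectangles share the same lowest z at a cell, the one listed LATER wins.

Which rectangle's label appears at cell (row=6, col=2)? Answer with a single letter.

Check cell (6,2):
  A: rows 1-4 cols 2-3 -> outside (row miss)
  B: rows 0-7 cols 1-3 z=6 -> covers; best now B (z=6)
  C: rows 2-9 cols 2-4 z=1 -> covers; best now C (z=1)
  D: rows 3-9 cols 2-5 z=3 -> covers; best now C (z=1)
Winner: C at z=1

Answer: C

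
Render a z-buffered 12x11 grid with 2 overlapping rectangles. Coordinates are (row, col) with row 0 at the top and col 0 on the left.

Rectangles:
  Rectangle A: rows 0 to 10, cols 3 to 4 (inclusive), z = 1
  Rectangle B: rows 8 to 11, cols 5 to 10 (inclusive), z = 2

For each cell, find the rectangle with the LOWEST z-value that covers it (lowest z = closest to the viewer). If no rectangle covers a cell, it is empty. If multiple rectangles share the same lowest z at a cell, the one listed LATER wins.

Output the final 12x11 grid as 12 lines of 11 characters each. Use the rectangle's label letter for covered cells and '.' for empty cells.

...AA......
...AA......
...AA......
...AA......
...AA......
...AA......
...AA......
...AA......
...AABBBBBB
...AABBBBBB
...AABBBBBB
.....BBBBBB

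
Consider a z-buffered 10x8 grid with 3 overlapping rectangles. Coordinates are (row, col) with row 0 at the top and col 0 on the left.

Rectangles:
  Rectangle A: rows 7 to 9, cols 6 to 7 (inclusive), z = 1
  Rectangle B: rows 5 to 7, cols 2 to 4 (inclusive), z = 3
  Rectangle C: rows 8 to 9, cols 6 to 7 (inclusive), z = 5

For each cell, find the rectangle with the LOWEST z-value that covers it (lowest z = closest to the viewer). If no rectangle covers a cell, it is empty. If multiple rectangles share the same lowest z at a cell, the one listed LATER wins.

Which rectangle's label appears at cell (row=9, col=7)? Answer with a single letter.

Check cell (9,7):
  A: rows 7-9 cols 6-7 z=1 -> covers; best now A (z=1)
  B: rows 5-7 cols 2-4 -> outside (row miss)
  C: rows 8-9 cols 6-7 z=5 -> covers; best now A (z=1)
Winner: A at z=1

Answer: A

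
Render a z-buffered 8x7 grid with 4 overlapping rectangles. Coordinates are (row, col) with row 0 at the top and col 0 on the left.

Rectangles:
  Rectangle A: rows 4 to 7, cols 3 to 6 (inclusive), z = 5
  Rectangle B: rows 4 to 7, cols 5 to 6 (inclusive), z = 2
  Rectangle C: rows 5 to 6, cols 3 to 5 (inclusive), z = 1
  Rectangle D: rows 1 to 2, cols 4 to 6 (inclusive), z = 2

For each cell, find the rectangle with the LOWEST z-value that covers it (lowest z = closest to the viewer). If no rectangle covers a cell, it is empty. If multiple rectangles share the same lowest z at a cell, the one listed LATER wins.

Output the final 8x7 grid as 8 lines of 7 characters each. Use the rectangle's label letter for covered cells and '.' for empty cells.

.......
....DDD
....DDD
.......
...AABB
...CCCB
...CCCB
...AABB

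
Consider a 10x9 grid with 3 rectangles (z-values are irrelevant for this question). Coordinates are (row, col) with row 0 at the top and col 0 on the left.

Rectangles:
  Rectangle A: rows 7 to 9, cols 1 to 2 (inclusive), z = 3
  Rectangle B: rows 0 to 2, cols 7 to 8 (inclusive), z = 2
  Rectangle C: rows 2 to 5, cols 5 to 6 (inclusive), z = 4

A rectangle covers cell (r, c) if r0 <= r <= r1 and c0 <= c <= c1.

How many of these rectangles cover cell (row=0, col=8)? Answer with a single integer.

Answer: 1

Derivation:
Check cell (0,8):
  A: rows 7-9 cols 1-2 -> outside (row miss)
  B: rows 0-2 cols 7-8 -> covers
  C: rows 2-5 cols 5-6 -> outside (row miss)
Count covering = 1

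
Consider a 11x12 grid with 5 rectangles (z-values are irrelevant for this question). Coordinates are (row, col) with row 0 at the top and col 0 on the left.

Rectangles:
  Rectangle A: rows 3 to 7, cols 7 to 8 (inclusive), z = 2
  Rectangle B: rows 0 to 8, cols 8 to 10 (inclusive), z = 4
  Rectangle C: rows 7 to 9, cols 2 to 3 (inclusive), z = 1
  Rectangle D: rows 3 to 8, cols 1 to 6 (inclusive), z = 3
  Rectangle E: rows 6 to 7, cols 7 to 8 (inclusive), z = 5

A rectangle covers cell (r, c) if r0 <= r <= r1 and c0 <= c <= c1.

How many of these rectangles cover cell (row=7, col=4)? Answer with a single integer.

Check cell (7,4):
  A: rows 3-7 cols 7-8 -> outside (col miss)
  B: rows 0-8 cols 8-10 -> outside (col miss)
  C: rows 7-9 cols 2-3 -> outside (col miss)
  D: rows 3-8 cols 1-6 -> covers
  E: rows 6-7 cols 7-8 -> outside (col miss)
Count covering = 1

Answer: 1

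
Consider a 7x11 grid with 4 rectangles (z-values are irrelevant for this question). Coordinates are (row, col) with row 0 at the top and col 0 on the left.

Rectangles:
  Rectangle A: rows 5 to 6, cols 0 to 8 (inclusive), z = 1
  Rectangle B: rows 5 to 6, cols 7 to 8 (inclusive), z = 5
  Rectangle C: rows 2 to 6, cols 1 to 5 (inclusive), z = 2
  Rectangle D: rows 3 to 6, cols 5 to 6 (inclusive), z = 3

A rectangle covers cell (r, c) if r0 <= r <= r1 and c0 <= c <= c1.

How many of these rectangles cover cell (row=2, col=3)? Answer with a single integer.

Answer: 1

Derivation:
Check cell (2,3):
  A: rows 5-6 cols 0-8 -> outside (row miss)
  B: rows 5-6 cols 7-8 -> outside (row miss)
  C: rows 2-6 cols 1-5 -> covers
  D: rows 3-6 cols 5-6 -> outside (row miss)
Count covering = 1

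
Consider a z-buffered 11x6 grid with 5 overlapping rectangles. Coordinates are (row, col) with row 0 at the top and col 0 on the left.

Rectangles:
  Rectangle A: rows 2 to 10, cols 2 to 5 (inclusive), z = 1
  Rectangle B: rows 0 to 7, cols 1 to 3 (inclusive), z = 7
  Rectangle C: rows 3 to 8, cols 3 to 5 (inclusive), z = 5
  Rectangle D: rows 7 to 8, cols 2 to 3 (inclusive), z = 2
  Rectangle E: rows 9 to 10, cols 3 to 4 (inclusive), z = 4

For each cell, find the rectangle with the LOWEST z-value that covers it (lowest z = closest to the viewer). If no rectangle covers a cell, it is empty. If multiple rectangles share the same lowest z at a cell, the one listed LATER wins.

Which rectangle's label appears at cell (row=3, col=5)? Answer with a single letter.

Answer: A

Derivation:
Check cell (3,5):
  A: rows 2-10 cols 2-5 z=1 -> covers; best now A (z=1)
  B: rows 0-7 cols 1-3 -> outside (col miss)
  C: rows 3-8 cols 3-5 z=5 -> covers; best now A (z=1)
  D: rows 7-8 cols 2-3 -> outside (row miss)
  E: rows 9-10 cols 3-4 -> outside (row miss)
Winner: A at z=1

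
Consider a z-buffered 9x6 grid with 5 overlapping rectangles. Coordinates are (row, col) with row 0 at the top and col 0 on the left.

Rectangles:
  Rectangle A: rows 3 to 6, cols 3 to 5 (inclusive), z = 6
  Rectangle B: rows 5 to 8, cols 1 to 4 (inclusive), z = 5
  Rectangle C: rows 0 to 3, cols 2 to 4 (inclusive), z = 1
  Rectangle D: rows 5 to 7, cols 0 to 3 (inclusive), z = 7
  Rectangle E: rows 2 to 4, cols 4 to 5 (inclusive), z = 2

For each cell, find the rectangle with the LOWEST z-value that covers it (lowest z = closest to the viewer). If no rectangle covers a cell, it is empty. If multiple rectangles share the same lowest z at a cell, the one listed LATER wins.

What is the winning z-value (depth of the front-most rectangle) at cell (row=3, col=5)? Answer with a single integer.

Answer: 2

Derivation:
Check cell (3,5):
  A: rows 3-6 cols 3-5 z=6 -> covers; best now A (z=6)
  B: rows 5-8 cols 1-4 -> outside (row miss)
  C: rows 0-3 cols 2-4 -> outside (col miss)
  D: rows 5-7 cols 0-3 -> outside (row miss)
  E: rows 2-4 cols 4-5 z=2 -> covers; best now E (z=2)
Winner: E at z=2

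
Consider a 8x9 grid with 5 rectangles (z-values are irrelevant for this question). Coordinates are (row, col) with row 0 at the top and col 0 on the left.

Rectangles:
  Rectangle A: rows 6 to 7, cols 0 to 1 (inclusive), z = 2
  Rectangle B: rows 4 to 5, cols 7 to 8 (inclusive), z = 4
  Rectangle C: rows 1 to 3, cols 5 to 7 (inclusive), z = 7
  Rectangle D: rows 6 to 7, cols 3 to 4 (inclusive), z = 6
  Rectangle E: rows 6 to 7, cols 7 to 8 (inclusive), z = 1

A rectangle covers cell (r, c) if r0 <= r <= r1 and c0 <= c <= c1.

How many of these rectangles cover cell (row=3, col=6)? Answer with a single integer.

Answer: 1

Derivation:
Check cell (3,6):
  A: rows 6-7 cols 0-1 -> outside (row miss)
  B: rows 4-5 cols 7-8 -> outside (row miss)
  C: rows 1-3 cols 5-7 -> covers
  D: rows 6-7 cols 3-4 -> outside (row miss)
  E: rows 6-7 cols 7-8 -> outside (row miss)
Count covering = 1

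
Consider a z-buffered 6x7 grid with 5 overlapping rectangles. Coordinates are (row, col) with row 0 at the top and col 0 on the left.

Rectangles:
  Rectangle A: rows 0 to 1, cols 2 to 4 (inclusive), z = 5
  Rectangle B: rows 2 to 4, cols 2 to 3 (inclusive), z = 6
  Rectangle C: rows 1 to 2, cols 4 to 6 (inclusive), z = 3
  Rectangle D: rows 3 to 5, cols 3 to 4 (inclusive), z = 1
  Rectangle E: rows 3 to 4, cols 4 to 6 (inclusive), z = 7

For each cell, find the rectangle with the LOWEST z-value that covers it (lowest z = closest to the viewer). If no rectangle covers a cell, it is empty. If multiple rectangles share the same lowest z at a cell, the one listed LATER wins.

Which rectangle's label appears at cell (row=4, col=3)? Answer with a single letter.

Check cell (4,3):
  A: rows 0-1 cols 2-4 -> outside (row miss)
  B: rows 2-4 cols 2-3 z=6 -> covers; best now B (z=6)
  C: rows 1-2 cols 4-6 -> outside (row miss)
  D: rows 3-5 cols 3-4 z=1 -> covers; best now D (z=1)
  E: rows 3-4 cols 4-6 -> outside (col miss)
Winner: D at z=1

Answer: D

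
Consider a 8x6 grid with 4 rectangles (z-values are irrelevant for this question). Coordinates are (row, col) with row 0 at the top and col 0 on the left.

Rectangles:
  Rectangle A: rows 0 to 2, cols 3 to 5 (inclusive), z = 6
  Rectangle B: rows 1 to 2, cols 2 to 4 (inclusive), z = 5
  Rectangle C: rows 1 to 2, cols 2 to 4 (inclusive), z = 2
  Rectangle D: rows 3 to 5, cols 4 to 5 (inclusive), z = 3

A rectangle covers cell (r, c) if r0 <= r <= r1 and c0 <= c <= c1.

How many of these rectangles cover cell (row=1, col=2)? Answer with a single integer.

Answer: 2

Derivation:
Check cell (1,2):
  A: rows 0-2 cols 3-5 -> outside (col miss)
  B: rows 1-2 cols 2-4 -> covers
  C: rows 1-2 cols 2-4 -> covers
  D: rows 3-5 cols 4-5 -> outside (row miss)
Count covering = 2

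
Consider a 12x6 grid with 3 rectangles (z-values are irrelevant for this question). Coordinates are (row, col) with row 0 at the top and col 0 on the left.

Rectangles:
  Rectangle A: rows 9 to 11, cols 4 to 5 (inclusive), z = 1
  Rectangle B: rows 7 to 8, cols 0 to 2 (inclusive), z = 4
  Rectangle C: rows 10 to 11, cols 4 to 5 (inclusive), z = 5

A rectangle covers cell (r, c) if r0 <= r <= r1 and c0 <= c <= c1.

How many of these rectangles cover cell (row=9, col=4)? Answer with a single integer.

Check cell (9,4):
  A: rows 9-11 cols 4-5 -> covers
  B: rows 7-8 cols 0-2 -> outside (row miss)
  C: rows 10-11 cols 4-5 -> outside (row miss)
Count covering = 1

Answer: 1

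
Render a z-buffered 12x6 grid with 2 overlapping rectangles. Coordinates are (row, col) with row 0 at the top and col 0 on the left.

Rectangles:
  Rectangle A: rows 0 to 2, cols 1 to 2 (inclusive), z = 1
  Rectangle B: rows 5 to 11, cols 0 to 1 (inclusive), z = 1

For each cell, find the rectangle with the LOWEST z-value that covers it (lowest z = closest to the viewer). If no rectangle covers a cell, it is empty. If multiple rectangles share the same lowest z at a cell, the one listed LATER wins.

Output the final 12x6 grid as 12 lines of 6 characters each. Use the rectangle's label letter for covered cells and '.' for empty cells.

.AA...
.AA...
.AA...
......
......
BB....
BB....
BB....
BB....
BB....
BB....
BB....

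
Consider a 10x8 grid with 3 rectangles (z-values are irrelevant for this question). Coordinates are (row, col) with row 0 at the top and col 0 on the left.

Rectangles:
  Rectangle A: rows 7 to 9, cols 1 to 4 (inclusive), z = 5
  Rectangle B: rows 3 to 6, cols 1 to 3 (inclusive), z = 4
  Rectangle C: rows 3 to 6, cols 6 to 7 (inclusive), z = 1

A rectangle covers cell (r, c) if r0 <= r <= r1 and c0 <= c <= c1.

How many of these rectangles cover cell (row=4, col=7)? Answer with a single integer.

Check cell (4,7):
  A: rows 7-9 cols 1-4 -> outside (row miss)
  B: rows 3-6 cols 1-3 -> outside (col miss)
  C: rows 3-6 cols 6-7 -> covers
Count covering = 1

Answer: 1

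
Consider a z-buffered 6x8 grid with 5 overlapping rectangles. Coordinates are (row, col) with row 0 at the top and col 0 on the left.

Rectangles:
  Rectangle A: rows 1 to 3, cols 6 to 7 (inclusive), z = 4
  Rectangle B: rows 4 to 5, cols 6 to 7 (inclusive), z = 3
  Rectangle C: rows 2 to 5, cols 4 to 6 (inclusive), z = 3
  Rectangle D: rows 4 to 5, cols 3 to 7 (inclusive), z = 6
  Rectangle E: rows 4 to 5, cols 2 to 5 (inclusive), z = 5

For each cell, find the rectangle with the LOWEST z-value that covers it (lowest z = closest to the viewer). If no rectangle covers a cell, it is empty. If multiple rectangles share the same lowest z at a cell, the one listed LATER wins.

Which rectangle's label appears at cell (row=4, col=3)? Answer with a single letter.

Answer: E

Derivation:
Check cell (4,3):
  A: rows 1-3 cols 6-7 -> outside (row miss)
  B: rows 4-5 cols 6-7 -> outside (col miss)
  C: rows 2-5 cols 4-6 -> outside (col miss)
  D: rows 4-5 cols 3-7 z=6 -> covers; best now D (z=6)
  E: rows 4-5 cols 2-5 z=5 -> covers; best now E (z=5)
Winner: E at z=5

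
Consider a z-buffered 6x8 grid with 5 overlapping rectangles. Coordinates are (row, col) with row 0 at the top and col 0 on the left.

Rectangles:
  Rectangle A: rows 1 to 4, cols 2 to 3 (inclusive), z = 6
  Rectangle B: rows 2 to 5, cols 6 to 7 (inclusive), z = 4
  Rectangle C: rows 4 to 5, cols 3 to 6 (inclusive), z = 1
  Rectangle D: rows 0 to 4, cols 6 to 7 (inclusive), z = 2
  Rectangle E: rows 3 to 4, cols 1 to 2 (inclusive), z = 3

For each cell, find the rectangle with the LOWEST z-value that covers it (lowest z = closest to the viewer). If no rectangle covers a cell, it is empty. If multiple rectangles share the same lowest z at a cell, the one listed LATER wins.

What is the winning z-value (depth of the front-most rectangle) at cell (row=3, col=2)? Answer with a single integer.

Answer: 3

Derivation:
Check cell (3,2):
  A: rows 1-4 cols 2-3 z=6 -> covers; best now A (z=6)
  B: rows 2-5 cols 6-7 -> outside (col miss)
  C: rows 4-5 cols 3-6 -> outside (row miss)
  D: rows 0-4 cols 6-7 -> outside (col miss)
  E: rows 3-4 cols 1-2 z=3 -> covers; best now E (z=3)
Winner: E at z=3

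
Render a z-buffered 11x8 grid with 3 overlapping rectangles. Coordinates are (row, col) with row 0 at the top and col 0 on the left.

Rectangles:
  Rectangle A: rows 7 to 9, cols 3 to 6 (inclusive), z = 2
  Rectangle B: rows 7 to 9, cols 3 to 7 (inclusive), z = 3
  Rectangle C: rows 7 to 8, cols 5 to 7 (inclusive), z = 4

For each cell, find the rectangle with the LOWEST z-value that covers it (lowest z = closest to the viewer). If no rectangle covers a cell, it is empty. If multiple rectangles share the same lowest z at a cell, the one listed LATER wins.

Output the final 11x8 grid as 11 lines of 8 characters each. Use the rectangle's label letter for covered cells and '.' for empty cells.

........
........
........
........
........
........
........
...AAAAB
...AAAAB
...AAAAB
........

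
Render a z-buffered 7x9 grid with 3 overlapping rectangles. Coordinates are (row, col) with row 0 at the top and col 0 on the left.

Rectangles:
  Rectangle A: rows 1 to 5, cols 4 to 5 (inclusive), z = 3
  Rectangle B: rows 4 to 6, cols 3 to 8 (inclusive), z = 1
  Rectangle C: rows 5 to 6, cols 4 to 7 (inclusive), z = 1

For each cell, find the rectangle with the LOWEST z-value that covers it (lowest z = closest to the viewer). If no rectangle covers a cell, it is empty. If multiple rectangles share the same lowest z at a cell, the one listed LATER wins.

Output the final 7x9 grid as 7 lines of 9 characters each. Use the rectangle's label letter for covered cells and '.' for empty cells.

.........
....AA...
....AA...
....AA...
...BBBBBB
...BCCCCB
...BCCCCB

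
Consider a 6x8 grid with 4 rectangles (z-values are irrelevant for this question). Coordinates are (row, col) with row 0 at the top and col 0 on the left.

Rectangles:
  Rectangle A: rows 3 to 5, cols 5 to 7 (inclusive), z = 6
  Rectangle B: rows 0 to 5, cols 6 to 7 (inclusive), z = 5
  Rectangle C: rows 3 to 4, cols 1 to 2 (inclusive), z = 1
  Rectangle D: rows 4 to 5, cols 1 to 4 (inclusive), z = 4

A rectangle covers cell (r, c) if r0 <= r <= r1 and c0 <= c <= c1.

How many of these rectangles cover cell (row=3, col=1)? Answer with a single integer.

Answer: 1

Derivation:
Check cell (3,1):
  A: rows 3-5 cols 5-7 -> outside (col miss)
  B: rows 0-5 cols 6-7 -> outside (col miss)
  C: rows 3-4 cols 1-2 -> covers
  D: rows 4-5 cols 1-4 -> outside (row miss)
Count covering = 1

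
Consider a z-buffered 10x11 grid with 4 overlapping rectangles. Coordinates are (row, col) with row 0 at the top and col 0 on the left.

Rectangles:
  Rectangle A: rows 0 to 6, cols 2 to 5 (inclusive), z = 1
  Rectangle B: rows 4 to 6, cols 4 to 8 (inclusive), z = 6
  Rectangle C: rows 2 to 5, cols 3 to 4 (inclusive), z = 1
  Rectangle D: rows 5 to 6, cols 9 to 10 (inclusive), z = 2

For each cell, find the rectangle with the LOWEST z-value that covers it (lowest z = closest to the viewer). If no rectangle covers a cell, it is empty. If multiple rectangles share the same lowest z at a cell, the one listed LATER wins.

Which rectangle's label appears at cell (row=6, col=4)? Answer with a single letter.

Answer: A

Derivation:
Check cell (6,4):
  A: rows 0-6 cols 2-5 z=1 -> covers; best now A (z=1)
  B: rows 4-6 cols 4-8 z=6 -> covers; best now A (z=1)
  C: rows 2-5 cols 3-4 -> outside (row miss)
  D: rows 5-6 cols 9-10 -> outside (col miss)
Winner: A at z=1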